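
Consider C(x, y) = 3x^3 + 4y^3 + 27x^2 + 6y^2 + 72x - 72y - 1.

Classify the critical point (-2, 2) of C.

local minimum

The mixed partial ∂²C/∂x∂y is 0, so the Hessian at any point is diag(C_xx, C_yy) = diag(18(x + 3), 12(2y + 1)).
At (-2, 2): H = diag(18, 60).
Both eigenvalues are positive, so H is positive definite: a local minimum.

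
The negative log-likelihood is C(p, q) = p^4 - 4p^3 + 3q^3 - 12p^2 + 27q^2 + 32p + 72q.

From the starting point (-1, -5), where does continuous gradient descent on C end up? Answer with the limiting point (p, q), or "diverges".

diverges

C is separable, so gradient descent decouples: p follows -∂C/∂p, q follows -∂C/∂q.
∂C/∂p = 4(p - 4)(p - 1)(p + 2); at p=-1 this is 40, so p decreases.
∂C/∂q = 9(q + 2)(q + 4); at q=-5 this is 27, so q decreases.
The q-coordinate has no critical point in that direction and runs off to infinity.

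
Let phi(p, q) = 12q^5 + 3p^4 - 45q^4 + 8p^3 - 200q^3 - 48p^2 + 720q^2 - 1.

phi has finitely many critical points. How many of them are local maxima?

2

phi separates as a function of p plus a function of q, so ∇phi=0 decouples.
∂phi/∂p = 12p(p - 2)(p + 4) = 0 at p ∈ {-4, 0, 2}; ∂phi/∂q = 60q(q - 4)(q - 2)(q + 3) = 0 at q ∈ {-3, 0, 2, 4}.
The Hessian is diagonal: diag(phi_pp, phi_qq). Second derivatives: phi_pp(-4)=288, phi_pp(0)=-96, phi_pp(2)=144; phi_qq(-3)=-6300, phi_qq(0)=1440, phi_qq(2)=-1200, phi_qq(4)=3360.
Local maxima occur where both diagonal entries negative: (0, -3), (0, 2). Count: 2.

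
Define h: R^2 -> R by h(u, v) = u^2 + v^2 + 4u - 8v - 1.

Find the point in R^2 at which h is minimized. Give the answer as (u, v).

(-2, 4)

h(u,v) separates as P(u) + Q(v) − 1, so its minimum is min P + min Q − 1.
P'(u) = 2u + 4 vanishes at u ∈ {-2}; Q'(v) = 2v - 8 vanishes at v ∈ {4}.
Local minima of P (where P''>0): P(-2)=-4. Local minima of Q: Q(4)=-16.
So the global minimum of h is P(-2) + Q(4) − 1 = -4 − 16 − 1 = -21, attained at (-2, 4).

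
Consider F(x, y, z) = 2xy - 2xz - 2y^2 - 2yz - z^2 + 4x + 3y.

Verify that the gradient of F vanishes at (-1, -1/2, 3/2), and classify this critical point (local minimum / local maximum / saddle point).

saddle point

∇F = (2y - 2z + 4, 2x - 4y - 2z + 3, -2x - 2y - 2z); substituting (-1, -1/2, 3/2) gives ∇F = (0, 0, 0), so (-1, -1/2, 3/2) is indeed a critical point.
The Hessian is constant: H = [[0, 2, -2], [2, -4, -2], [-2, -2, -2]].
Leading principal minors: Δ₁ = 0, Δ₂ = -4, Δ₃ = 40.
The minors fit neither the all-positive nor the alternating-sign pattern, so H is indefinite: a saddle point.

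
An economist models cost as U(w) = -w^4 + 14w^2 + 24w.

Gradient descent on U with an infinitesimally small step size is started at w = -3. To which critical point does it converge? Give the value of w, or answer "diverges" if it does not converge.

U'(w) = -4(w - 3)(w + 1)(w + 2), so U'(-3) = 48.
Gradient descent moves in the -U' direction, i.e. w is decreasing.
There is no critical point below w=-3, and U' keeps the same sign, so the iterate runs off to −∞.

diverges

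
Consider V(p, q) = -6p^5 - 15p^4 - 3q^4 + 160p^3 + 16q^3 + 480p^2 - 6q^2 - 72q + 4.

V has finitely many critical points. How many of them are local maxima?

4

V separates as a function of p plus a function of q, so ∇V=0 decouples.
∂V/∂p = -30p(p - 4)(p + 2)(p + 4) = 0 at p ∈ {-4, -2, 0, 4}; ∂V/∂q = -12(q - 3)(q - 2)(q + 1) = 0 at q ∈ {-1, 2, 3}.
The Hessian is diagonal: diag(V_pp, V_qq). Second derivatives: V_pp(-4)=1920, V_pp(-2)=-720, V_pp(0)=960, V_pp(4)=-5760; V_qq(-1)=-144, V_qq(2)=36, V_qq(3)=-48.
Local maxima occur where both diagonal entries negative: (-2, -1), (-2, 3), (4, -1), (4, 3). Count: 4.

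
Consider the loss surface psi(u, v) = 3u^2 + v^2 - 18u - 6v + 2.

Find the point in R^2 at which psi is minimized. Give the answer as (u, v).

(3, 3)

psi(u,v) separates as P(u) + Q(v) + 2, so its minimum is min P + min Q + 2.
P'(u) = 6u - 18 vanishes at u ∈ {3}; Q'(v) = 2v - 6 vanishes at v ∈ {3}.
Local minima of P (where P''>0): P(3)=-27. Local minima of Q: Q(3)=-9.
So the global minimum of psi is P(3) + Q(3) + 2 = -27 − 9 + 2 = -34, attained at (3, 3).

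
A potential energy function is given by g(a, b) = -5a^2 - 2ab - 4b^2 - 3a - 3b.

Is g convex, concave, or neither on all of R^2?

g is quadratic, so its Hessian is the constant matrix H = [[-10, -2], [-2, -8]].
det(H) = 76, tr(H) = -18.
det(H) > 0 and tr(H) < 0, so H is negative definite everywhere: concave.

concave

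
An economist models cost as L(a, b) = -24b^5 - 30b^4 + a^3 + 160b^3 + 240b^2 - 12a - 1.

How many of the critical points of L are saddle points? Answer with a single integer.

4

L separates as a function of a plus a function of b, so ∇L=0 decouples.
∂L/∂a = 3(a - 2)(a + 2) = 0 at a ∈ {-2, 2}; ∂L/∂b = -120b(b - 2)(b + 1)(b + 2) = 0 at b ∈ {-2, -1, 0, 2}.
The Hessian is diagonal: diag(L_aa, L_bb). Second derivatives: L_aa(-2)=-12, L_aa(2)=12; L_bb(-2)=960, L_bb(-1)=-360, L_bb(0)=480, L_bb(2)=-2880.
Saddle points occur where the two diagonal entries have opposite signs: (-2, -2), (-2, 0), (2, -1), (2, 2). Count: 4.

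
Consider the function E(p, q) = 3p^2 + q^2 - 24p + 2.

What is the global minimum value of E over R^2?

E(p,q) separates as A(p) + B(q) + 2, so its minimum is min A + min B + 2.
A'(p) = 6p - 24 vanishes at p ∈ {4}; B'(q) = 2q vanishes at q ∈ {0}.
Local minima of A (where A''>0): A(4)=-48. Local minima of B: B(0)=0.
So the global minimum of E is A(4) + B(0) + 2 = -48 + 0 + 2 = -46, attained at (4, 0).

-46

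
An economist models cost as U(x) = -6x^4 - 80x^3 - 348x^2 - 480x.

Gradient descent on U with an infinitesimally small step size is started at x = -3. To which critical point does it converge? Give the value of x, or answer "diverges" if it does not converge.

U'(x) = -24(x + 1)(x + 4)(x + 5), so U'(-3) = 96.
Gradient descent moves in the -U' direction, i.e. x is decreasing.
The nearest critical point in that direction is x = -4, where U'' = 72 > 0 (a local minimum). The iterate converges there.

-4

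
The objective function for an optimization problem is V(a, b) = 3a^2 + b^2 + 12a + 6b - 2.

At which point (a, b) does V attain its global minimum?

(-2, -3)

V(a,b) separates as P(a) + Q(b) − 2, so its minimum is min P + min Q − 2.
P'(a) = 6a + 12 vanishes at a ∈ {-2}; Q'(b) = 2b + 6 vanishes at b ∈ {-3}.
Local minima of P (where P''>0): P(-2)=-12. Local minima of Q: Q(-3)=-9.
So the global minimum of V is P(-2) + Q(-3) − 2 = -12 − 9 − 2 = -23, attained at (-2, -3).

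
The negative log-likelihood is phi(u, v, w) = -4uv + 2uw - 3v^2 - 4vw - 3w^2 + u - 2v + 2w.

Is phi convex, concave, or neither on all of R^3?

phi is quadratic, so its Hessian is the constant matrix H = [[0, -4, 2], [-4, -6, -4], [2, -4, -6]].
Leading principal minors: 0, -16, 184.
Neither pattern holds ⇒ H is indefinite ⇒ neither convex nor concave.

neither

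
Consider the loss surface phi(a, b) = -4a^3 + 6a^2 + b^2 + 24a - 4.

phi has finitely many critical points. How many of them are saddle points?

phi separates as a function of a plus a function of b, so ∇phi=0 decouples.
∂phi/∂a = -12(a - 2)(a + 1) = 0 at a ∈ {-1, 2}; ∂phi/∂b = 2b = 0 at b ∈ {0}.
The Hessian is diagonal: diag(phi_aa, phi_bb). Second derivatives: phi_aa(-1)=36, phi_aa(2)=-36; phi_bb(0)=2.
Saddle points occur where the two diagonal entries have opposite signs: (2, 0). Count: 1.

1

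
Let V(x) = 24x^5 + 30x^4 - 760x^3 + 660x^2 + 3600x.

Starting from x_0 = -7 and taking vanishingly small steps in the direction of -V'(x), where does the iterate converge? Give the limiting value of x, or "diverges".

diverges

V'(x) = 120(x - 3)(x - 2)(x + 1)(x + 5), so V'(-7) = 129600.
Gradient descent moves in the -V' direction, i.e. x is decreasing.
There is no critical point below x=-7, and V' keeps the same sign, so the iterate runs off to −∞.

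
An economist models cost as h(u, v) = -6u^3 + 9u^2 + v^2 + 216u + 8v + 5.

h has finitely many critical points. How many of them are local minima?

1

h separates as a function of u plus a function of v, so ∇h=0 decouples.
∂h/∂u = -18(u - 4)(u + 3) = 0 at u ∈ {-3, 4}; ∂h/∂v = 2(v + 4) = 0 at v ∈ {-4}.
The Hessian is diagonal: diag(h_uu, h_vv). Second derivatives: h_uu(-3)=126, h_uu(4)=-126; h_vv(-4)=2.
Local minima occur where both diagonal entries positive: (-3, -4). Count: 1.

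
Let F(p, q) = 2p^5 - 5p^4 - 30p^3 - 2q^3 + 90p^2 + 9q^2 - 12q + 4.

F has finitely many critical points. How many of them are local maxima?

F separates as a function of p plus a function of q, so ∇F=0 decouples.
∂F/∂p = 10p(p - 3)(p - 2)(p + 3) = 0 at p ∈ {-3, 0, 2, 3}; ∂F/∂q = -6(q - 2)(q - 1) = 0 at q ∈ {1, 2}.
The Hessian is diagonal: diag(F_pp, F_qq). Second derivatives: F_pp(-3)=-900, F_pp(0)=180, F_pp(2)=-100, F_pp(3)=180; F_qq(1)=6, F_qq(2)=-6.
Local maxima occur where both diagonal entries negative: (-3, 2), (2, 2). Count: 2.

2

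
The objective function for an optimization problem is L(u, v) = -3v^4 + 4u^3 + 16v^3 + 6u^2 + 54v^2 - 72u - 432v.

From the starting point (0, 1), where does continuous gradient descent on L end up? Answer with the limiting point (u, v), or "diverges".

(2, 3)

L is separable, so gradient descent decouples: u follows -∂L/∂u, v follows -∂L/∂v.
∂L/∂u = 12(u - 2)(u + 3); at u=0 this is -72, so u increases.
∂L/∂v = -12(v - 4)(v - 3)(v + 3); at v=1 this is -288, so v increases.
u converges to its nearest critical value 2 (a local min of the u-part); v converges to 3. The iterate converges to (2, 3).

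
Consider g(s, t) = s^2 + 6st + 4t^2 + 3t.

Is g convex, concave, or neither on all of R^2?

g is quadratic, so its Hessian is the constant matrix H = [[2, 6], [6, 8]].
det(H) = -20, tr(H) = 10.
det(H) < 0, so H is indefinite: neither convex nor concave.

neither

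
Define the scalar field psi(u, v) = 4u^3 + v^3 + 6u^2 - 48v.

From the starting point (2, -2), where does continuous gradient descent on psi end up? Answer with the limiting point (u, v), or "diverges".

(0, 4)

psi is separable, so gradient descent decouples: u follows -∂psi/∂u, v follows -∂psi/∂v.
∂psi/∂u = 12u(u + 1); at u=2 this is 72, so u decreases.
∂psi/∂v = 3(v - 4)(v + 4); at v=-2 this is -36, so v increases.
u converges to its nearest critical value 0 (a local min of the u-part); v converges to 4. The iterate converges to (0, 4).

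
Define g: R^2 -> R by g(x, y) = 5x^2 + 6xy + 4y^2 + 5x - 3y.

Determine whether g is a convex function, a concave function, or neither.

convex

g is quadratic, so its Hessian is the constant matrix H = [[10, 6], [6, 8]].
det(H) = 44, tr(H) = 18.
det(H) > 0 and tr(H) > 0, so H is positive definite everywhere: convex.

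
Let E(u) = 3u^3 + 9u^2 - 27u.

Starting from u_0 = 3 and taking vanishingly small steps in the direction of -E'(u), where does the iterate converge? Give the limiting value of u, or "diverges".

E'(u) = 9(u - 1)(u + 3), so E'(3) = 108.
Gradient descent moves in the -E' direction, i.e. u is decreasing.
The nearest critical point in that direction is u = 1, where E'' = 36 > 0 (a local minimum). The iterate converges there.

1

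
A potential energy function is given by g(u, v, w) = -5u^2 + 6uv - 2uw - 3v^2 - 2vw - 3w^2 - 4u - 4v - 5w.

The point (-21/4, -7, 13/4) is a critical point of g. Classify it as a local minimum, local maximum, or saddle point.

The Hessian is constant: H = [[-10, 6, -2], [6, -6, -2], [-2, -2, -6]].
Leading principal minors: Δ₁ = -10, Δ₂ = 24, Δ₃ = -32.
The minors alternate sign starting negative (−, +, −), so H is negative definite: a local maximum.

local maximum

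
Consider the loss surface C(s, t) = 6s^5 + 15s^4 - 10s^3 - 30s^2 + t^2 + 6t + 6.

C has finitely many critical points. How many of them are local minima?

2

C separates as a function of s plus a function of t, so ∇C=0 decouples.
∂C/∂s = 30s(s - 1)(s + 1)(s + 2) = 0 at s ∈ {-2, -1, 0, 1}; ∂C/∂t = 2(t + 3) = 0 at t ∈ {-3}.
The Hessian is diagonal: diag(C_ss, C_tt). Second derivatives: C_ss(-2)=-180, C_ss(-1)=60, C_ss(0)=-60, C_ss(1)=180; C_tt(-3)=2.
Local minima occur where both diagonal entries positive: (-1, -3), (1, -3). Count: 2.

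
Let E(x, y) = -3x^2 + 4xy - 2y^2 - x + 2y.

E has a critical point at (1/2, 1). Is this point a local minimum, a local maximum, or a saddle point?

The Hessian of E is constant: H = [[-6, 4], [4, -4]].
det(H) = (-6)·(-4) − 4² = 8.
det(H) > 0 and tr(H) = -10 < 0, so H is negative definite and the point is a local maximum.

local maximum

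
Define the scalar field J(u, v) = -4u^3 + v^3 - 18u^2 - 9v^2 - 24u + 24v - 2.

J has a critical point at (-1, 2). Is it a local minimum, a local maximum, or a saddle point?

local maximum

The mixed partial ∂²J/∂u∂v is 0, so the Hessian at any point is diag(J_uu, J_vv) = diag(-12(2u + 3), 6(v - 3)).
At (-1, 2): H = diag(-12, -6).
Both eigenvalues are negative, so H is negative definite: a local maximum.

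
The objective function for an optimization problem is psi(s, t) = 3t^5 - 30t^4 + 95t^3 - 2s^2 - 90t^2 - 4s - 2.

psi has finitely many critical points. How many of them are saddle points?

2

psi separates as a function of s plus a function of t, so ∇psi=0 decouples.
∂psi/∂s = -4(s + 1) = 0 at s ∈ {-1}; ∂psi/∂t = 15t(t - 4)(t - 3)(t - 1) = 0 at t ∈ {0, 1, 3, 4}.
The Hessian is diagonal: diag(psi_ss, psi_tt). Second derivatives: psi_ss(-1)=-4; psi_tt(0)=-180, psi_tt(1)=90, psi_tt(3)=-90, psi_tt(4)=180.
Saddle points occur where the two diagonal entries have opposite signs: (-1, 1), (-1, 4). Count: 2.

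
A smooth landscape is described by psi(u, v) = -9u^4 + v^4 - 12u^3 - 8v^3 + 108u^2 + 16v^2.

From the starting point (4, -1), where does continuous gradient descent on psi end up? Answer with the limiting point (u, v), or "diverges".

psi is separable, so gradient descent decouples: u follows -∂psi/∂u, v follows -∂psi/∂v.
∂psi/∂u = -36u(u - 2)(u + 3); at u=4 this is -2016, so u increases.
∂psi/∂v = 4v(v - 4)(v - 2); at v=-1 this is -60, so v increases.
The u-coordinate has no critical point in that direction and runs off to infinity.

diverges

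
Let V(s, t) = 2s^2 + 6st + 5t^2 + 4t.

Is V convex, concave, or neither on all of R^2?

convex

V is quadratic, so its Hessian is the constant matrix H = [[4, 6], [6, 10]].
det(H) = 4, tr(H) = 14.
det(H) > 0 and tr(H) > 0, so H is positive definite everywhere: convex.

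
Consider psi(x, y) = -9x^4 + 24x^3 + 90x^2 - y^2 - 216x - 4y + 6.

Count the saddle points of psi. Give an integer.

1

psi separates as a function of x plus a function of y, so ∇psi=0 decouples.
∂psi/∂x = -36(x - 3)(x - 1)(x + 2) = 0 at x ∈ {-2, 1, 3}; ∂psi/∂y = -2(y + 2) = 0 at y ∈ {-2}.
The Hessian is diagonal: diag(psi_xx, psi_yy). Second derivatives: psi_xx(-2)=-540, psi_xx(1)=216, psi_xx(3)=-360; psi_yy(-2)=-2.
Saddle points occur where the two diagonal entries have opposite signs: (1, -2). Count: 1.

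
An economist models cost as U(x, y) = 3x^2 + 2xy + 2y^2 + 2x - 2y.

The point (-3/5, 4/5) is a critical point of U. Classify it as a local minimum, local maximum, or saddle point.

local minimum

The Hessian of U is constant: H = [[6, 2], [2, 4]].
det(H) = 6·4 − 2² = 20.
det(H) > 0 and tr(H) = 10 > 0, so H is positive definite and the point is a local minimum.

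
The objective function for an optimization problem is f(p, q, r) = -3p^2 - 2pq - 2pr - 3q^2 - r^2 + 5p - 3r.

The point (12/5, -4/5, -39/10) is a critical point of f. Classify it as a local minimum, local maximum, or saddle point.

The Hessian is constant: H = [[-6, -2, -2], [-2, -6, 0], [-2, 0, -2]].
Leading principal minors: Δ₁ = -6, Δ₂ = 32, Δ₃ = -40.
The minors alternate sign starting negative (−, +, −), so H is negative definite: a local maximum.

local maximum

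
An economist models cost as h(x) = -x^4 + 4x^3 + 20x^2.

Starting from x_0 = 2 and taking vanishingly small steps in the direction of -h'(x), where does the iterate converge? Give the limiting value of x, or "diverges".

h'(x) = -4x(x - 5)(x + 2), so h'(2) = 96.
Gradient descent moves in the -h' direction, i.e. x is decreasing.
The nearest critical point in that direction is x = 0, where h'' = 40 > 0 (a local minimum). The iterate converges there.

0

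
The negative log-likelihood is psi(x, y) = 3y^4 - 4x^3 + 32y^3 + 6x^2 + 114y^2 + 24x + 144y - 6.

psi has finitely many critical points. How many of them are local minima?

psi separates as a function of x plus a function of y, so ∇psi=0 decouples.
∂psi/∂x = -12(x - 2)(x + 1) = 0 at x ∈ {-1, 2}; ∂psi/∂y = 12(y + 1)(y + 3)(y + 4) = 0 at y ∈ {-4, -3, -1}.
The Hessian is diagonal: diag(psi_xx, psi_yy). Second derivatives: psi_xx(-1)=36, psi_xx(2)=-36; psi_yy(-4)=36, psi_yy(-3)=-24, psi_yy(-1)=72.
Local minima occur where both diagonal entries positive: (-1, -4), (-1, -1). Count: 2.

2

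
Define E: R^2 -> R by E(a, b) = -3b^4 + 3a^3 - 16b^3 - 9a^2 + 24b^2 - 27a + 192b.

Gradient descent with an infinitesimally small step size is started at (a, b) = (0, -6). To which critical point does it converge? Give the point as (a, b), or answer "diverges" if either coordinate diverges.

diverges

E is separable, so gradient descent decouples: a follows -∂E/∂a, b follows -∂E/∂b.
∂E/∂a = 9(a - 3)(a + 1); at a=0 this is -27, so a increases.
∂E/∂b = -12(b - 2)(b + 2)(b + 4); at b=-6 this is 768, so b decreases.
The b-coordinate has no critical point in that direction and runs off to infinity.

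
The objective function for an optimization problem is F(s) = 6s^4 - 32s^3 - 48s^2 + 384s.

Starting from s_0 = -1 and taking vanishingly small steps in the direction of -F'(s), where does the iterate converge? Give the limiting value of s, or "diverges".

-2

F'(s) = 24(s - 4)(s - 2)(s + 2), so F'(-1) = 360.
Gradient descent moves in the -F' direction, i.e. s is decreasing.
The nearest critical point in that direction is s = -2, where F'' = 576 > 0 (a local minimum). The iterate converges there.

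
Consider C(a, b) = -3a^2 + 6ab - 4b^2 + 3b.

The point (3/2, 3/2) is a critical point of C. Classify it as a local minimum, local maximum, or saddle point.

The Hessian of C is constant: H = [[-6, 6], [6, -8]].
det(H) = (-6)·(-8) − 6² = 12.
det(H) > 0 and tr(H) = -14 < 0, so H is negative definite and the point is a local maximum.

local maximum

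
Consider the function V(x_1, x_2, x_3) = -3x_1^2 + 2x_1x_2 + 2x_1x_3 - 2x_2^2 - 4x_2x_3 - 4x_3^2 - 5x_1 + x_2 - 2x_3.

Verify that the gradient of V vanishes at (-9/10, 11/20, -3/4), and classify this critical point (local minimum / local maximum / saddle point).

local maximum

∇V = (-6x_1 + 2x_2 + 2x_3 - 5, 2x_1 - 4x_2 - 4x_3 + 1, 2x_1 - 4x_2 - 8x_3 - 2); substituting (-9/10, 11/20, -3/4) gives ∇V = (0, 0, 0), so (-9/10, 11/20, -3/4) is indeed a critical point.
The Hessian is constant: H = [[-6, 2, 2], [2, -4, -4], [2, -4, -8]].
Leading principal minors: Δ₁ = -6, Δ₂ = 20, Δ₃ = -80.
The minors alternate sign starting negative (−, +, −), so H is negative definite: a local maximum.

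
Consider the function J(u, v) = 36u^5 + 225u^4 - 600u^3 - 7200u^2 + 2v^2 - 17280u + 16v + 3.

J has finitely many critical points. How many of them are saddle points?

J separates as a function of u plus a function of v, so ∇J=0 decouples.
∂J/∂u = 180(u - 4)(u + 2)(u + 3)(u + 4) = 0 at u ∈ {-4, -3, -2, 4}; ∂J/∂v = 4(v + 4) = 0 at v ∈ {-4}.
The Hessian is diagonal: diag(J_uu, J_vv). Second derivatives: J_uu(-4)=-2880, J_uu(-3)=1260, J_uu(-2)=-2160, J_uu(4)=60480; J_vv(-4)=4.
Saddle points occur where the two diagonal entries have opposite signs: (-4, -4), (-2, -4). Count: 2.

2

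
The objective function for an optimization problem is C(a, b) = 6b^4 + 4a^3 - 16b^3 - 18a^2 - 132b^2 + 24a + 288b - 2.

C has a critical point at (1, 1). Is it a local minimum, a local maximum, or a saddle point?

local maximum

The mixed partial ∂²C/∂a∂b is 0, so the Hessian at any point is diag(C_aa, C_bb) = diag(12(2a - 3), 24(3b^2 - 4b - 11)).
At (1, 1): H = diag(-12, -288).
Both eigenvalues are negative, so H is negative definite: a local maximum.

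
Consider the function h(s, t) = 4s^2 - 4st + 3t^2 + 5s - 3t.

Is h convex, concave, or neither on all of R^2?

h is quadratic, so its Hessian is the constant matrix H = [[8, -4], [-4, 6]].
det(H) = 32, tr(H) = 14.
det(H) > 0 and tr(H) > 0, so H is positive definite everywhere: convex.

convex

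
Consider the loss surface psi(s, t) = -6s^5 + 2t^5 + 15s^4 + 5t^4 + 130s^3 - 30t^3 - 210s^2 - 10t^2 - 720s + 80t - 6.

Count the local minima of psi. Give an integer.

psi separates as a function of s plus a function of t, so ∇psi=0 decouples.
∂psi/∂s = -30(s - 4)(s - 2)(s + 1)(s + 3) = 0 at s ∈ {-3, -1, 2, 4}; ∂psi/∂t = 10(t - 2)(t - 1)(t + 1)(t + 4) = 0 at t ∈ {-4, -1, 1, 2}.
The Hessian is diagonal: diag(psi_ss, psi_tt). Second derivatives: psi_ss(-3)=2100, psi_ss(-1)=-900, psi_ss(2)=900, psi_ss(4)=-2100; psi_tt(-4)=-900, psi_tt(-1)=180, psi_tt(1)=-100, psi_tt(2)=180.
Local minima occur where both diagonal entries positive: (-3, -1), (-3, 2), (2, -1), (2, 2). Count: 4.

4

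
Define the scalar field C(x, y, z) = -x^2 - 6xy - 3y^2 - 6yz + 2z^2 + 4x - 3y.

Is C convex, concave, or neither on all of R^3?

C is quadratic, so its Hessian is the constant matrix H = [[-2, -6, 0], [-6, -6, -6], [0, -6, 4]].
Leading principal minors: -2, -24, -24.
Neither pattern holds ⇒ H is indefinite ⇒ neither convex nor concave.

neither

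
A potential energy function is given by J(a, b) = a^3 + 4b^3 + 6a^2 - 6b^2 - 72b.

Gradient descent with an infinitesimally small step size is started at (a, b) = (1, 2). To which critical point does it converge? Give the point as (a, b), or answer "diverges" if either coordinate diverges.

(0, 3)

J is separable, so gradient descent decouples: a follows -∂J/∂a, b follows -∂J/∂b.
∂J/∂a = 3a(a + 4); at a=1 this is 15, so a decreases.
∂J/∂b = 12(b - 3)(b + 2); at b=2 this is -48, so b increases.
a converges to its nearest critical value 0 (a local min of the a-part); b converges to 3. The iterate converges to (0, 3).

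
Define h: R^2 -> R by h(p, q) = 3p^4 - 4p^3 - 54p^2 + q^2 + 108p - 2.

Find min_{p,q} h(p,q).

-461

h(p,q) separates as A(p) + B(q) − 2, so its minimum is min A + min B − 2.
A'(p) = 12(p - 3)(p - 1)(p + 3) vanishes at p ∈ {-3, 1, 3}; B'(q) = 2q vanishes at q ∈ {0}.
Local minima of A (where A''>0): A(-3)=-459, A(3)=-27. Local minima of B: B(0)=0.
So the global minimum of h is A(-3) + B(0) − 2 = -459 + 0 − 2 = -461, attained at (-3, 0).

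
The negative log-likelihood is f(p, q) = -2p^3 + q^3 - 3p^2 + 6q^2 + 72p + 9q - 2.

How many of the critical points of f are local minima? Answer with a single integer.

f separates as a function of p plus a function of q, so ∇f=0 decouples.
∂f/∂p = -6(p - 3)(p + 4) = 0 at p ∈ {-4, 3}; ∂f/∂q = 3(q + 1)(q + 3) = 0 at q ∈ {-3, -1}.
The Hessian is diagonal: diag(f_pp, f_qq). Second derivatives: f_pp(-4)=42, f_pp(3)=-42; f_qq(-3)=-6, f_qq(-1)=6.
Local minima occur where both diagonal entries positive: (-4, -1). Count: 1.

1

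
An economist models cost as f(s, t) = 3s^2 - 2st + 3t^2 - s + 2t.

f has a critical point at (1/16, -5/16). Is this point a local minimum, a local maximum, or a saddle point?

The Hessian of f is constant: H = [[6, -2], [-2, 6]].
det(H) = 6·6 − (-2)² = 32.
det(H) > 0 and tr(H) = 12 > 0, so H is positive definite and the point is a local minimum.

local minimum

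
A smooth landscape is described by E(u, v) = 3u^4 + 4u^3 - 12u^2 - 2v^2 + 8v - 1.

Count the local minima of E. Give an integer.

E separates as a function of u plus a function of v, so ∇E=0 decouples.
∂E/∂u = 12u(u - 1)(u + 2) = 0 at u ∈ {-2, 0, 1}; ∂E/∂v = -4(v - 2) = 0 at v ∈ {2}.
The Hessian is diagonal: diag(E_uu, E_vv). Second derivatives: E_uu(-2)=72, E_uu(0)=-24, E_uu(1)=36; E_vv(2)=-4.
Local minima occur where both diagonal entries positive: none. Count: 0.

0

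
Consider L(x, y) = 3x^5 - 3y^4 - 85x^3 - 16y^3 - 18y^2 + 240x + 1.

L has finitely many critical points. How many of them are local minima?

L separates as a function of x plus a function of y, so ∇L=0 decouples.
∂L/∂x = 15(x - 4)(x - 1)(x + 1)(x + 4) = 0 at x ∈ {-4, -1, 1, 4}; ∂L/∂y = -12y(y + 1)(y + 3) = 0 at y ∈ {-3, -1, 0}.
The Hessian is diagonal: diag(L_xx, L_yy). Second derivatives: L_xx(-4)=-1800, L_xx(-1)=450, L_xx(1)=-450, L_xx(4)=1800; L_yy(-3)=-72, L_yy(-1)=24, L_yy(0)=-36.
Local minima occur where both diagonal entries positive: (-1, -1), (4, -1). Count: 2.

2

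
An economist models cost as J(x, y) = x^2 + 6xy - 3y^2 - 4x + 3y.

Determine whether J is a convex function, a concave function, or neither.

J is quadratic, so its Hessian is the constant matrix H = [[2, 6], [6, -6]].
det(H) = -48, tr(H) = -4.
det(H) < 0, so H is indefinite: neither convex nor concave.

neither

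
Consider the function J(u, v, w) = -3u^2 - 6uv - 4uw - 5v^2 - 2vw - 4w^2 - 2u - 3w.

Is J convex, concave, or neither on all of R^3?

concave

J is quadratic, so its Hessian is the constant matrix H = [[-6, -6, -4], [-6, -10, -2], [-4, -2, -8]].
Leading principal minors: -6, 24, -104.
Signs alternate −, +, − ⇒ H ≺ 0 ⇒ concave.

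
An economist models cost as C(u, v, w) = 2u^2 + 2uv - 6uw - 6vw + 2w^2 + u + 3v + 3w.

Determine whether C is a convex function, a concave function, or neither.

neither

C is quadratic, so its Hessian is the constant matrix H = [[4, 2, -6], [2, 0, -6], [-6, -6, 4]].
Leading principal minors: 4, -4, -16.
Neither pattern holds ⇒ H is indefinite ⇒ neither convex nor concave.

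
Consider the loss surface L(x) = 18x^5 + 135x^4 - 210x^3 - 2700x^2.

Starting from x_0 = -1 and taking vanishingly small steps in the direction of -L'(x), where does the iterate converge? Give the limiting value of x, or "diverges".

L'(x) = 90x(x - 3)(x + 4)(x + 5), so L'(-1) = 4320.
Gradient descent moves in the -L' direction, i.e. x is decreasing.
The nearest critical point in that direction is x = -4, where L'' = 2520 > 0 (a local minimum). The iterate converges there.

-4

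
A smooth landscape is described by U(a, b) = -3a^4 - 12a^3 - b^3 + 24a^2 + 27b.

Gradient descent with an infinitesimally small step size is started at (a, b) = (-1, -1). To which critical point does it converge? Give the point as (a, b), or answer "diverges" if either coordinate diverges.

U is separable, so gradient descent decouples: a follows -∂U/∂a, b follows -∂U/∂b.
∂U/∂a = -12a(a - 1)(a + 4); at a=-1 this is -72, so a increases.
∂U/∂b = -3(b - 3)(b + 3); at b=-1 this is 24, so b decreases.
a converges to its nearest critical value 0 (a local min of the a-part); b converges to -3. The iterate converges to (0, -3).

(0, -3)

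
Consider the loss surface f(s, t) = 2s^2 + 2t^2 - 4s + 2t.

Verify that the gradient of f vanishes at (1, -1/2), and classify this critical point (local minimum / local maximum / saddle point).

∇f = (4s - 4, 4t + 2); substituting (1, -1/2) gives ∇f = (0, 0), so (1, -1/2) is indeed a critical point.
The Hessian of f is constant: H = [[4, 0], [0, 4]].
det(H) = 4·4 − 0² = 16.
det(H) > 0 and tr(H) = 8 > 0, so H is positive definite and the point is a local minimum.

local minimum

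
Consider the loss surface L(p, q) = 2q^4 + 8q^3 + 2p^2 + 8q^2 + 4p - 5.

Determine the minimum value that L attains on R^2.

-7

L(p,q) separates as A(p) + B(q) − 5, so its minimum is min A + min B − 5.
A'(p) = 4p + 4 vanishes at p ∈ {-1}; B'(q) = 8q(q + 1)(q + 2) vanishes at q ∈ {-2, -1, 0}.
Local minima of A (where A''>0): A(-1)=-2. Local minima of B: B(-2)=0, B(0)=0.
So the global minimum of L is A(-1) + B(-2) − 5 = -2 + 0 − 5 = -7, attained at (-1, -2).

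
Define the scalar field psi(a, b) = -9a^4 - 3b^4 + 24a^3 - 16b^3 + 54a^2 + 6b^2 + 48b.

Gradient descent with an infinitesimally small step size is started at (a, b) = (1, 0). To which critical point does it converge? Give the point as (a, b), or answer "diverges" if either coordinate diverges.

(0, -1)

psi is separable, so gradient descent decouples: a follows -∂psi/∂a, b follows -∂psi/∂b.
∂psi/∂a = -36a(a - 3)(a + 1); at a=1 this is 144, so a decreases.
∂psi/∂b = -12(b - 1)(b + 1)(b + 4); at b=0 this is 48, so b decreases.
a converges to its nearest critical value 0 (a local min of the a-part); b converges to -1. The iterate converges to (0, -1).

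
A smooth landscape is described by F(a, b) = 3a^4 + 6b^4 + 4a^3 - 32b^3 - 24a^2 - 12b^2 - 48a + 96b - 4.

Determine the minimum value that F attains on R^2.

-436

F(a,b) separates as P(a) + Q(b) − 4, so its minimum is min P + min Q − 4.
P'(a) = 12(a - 2)(a + 1)(a + 2) vanishes at a ∈ {-2, -1, 2}; Q'(b) = 24(b - 4)(b - 1)(b + 1) vanishes at b ∈ {-1, 1, 4}.
Local minima of P (where P''>0): P(-2)=16, P(2)=-112. Local minima of Q: Q(-1)=-70, Q(4)=-320.
So the global minimum of F is P(2) + Q(4) − 4 = -112 − 320 − 4 = -436, attained at (2, 4).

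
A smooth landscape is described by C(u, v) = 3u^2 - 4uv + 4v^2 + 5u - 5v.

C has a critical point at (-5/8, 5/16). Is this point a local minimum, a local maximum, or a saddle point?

local minimum

The Hessian of C is constant: H = [[6, -4], [-4, 8]].
det(H) = 6·8 − (-4)² = 32.
det(H) > 0 and tr(H) = 14 > 0, so H is positive definite and the point is a local minimum.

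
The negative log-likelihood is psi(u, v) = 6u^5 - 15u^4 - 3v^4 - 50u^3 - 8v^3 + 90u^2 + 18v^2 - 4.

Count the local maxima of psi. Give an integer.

4

psi separates as a function of u plus a function of v, so ∇psi=0 decouples.
∂psi/∂u = 30u(u - 3)(u - 1)(u + 2) = 0 at u ∈ {-2, 0, 1, 3}; ∂psi/∂v = -12v(v - 1)(v + 3) = 0 at v ∈ {-3, 0, 1}.
The Hessian is diagonal: diag(psi_uu, psi_vv). Second derivatives: psi_uu(-2)=-900, psi_uu(0)=180, psi_uu(1)=-180, psi_uu(3)=900; psi_vv(-3)=-144, psi_vv(0)=36, psi_vv(1)=-48.
Local maxima occur where both diagonal entries negative: (-2, -3), (-2, 1), (1, -3), (1, 1). Count: 4.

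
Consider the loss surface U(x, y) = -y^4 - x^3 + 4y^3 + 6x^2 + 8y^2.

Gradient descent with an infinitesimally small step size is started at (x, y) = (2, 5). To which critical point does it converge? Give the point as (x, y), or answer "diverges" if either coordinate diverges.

U is separable, so gradient descent decouples: x follows -∂U/∂x, y follows -∂U/∂y.
∂U/∂x = -3x(x - 4); at x=2 this is 12, so x decreases.
∂U/∂y = -4y(y - 4)(y + 1); at y=5 this is -120, so y increases.
The y-coordinate has no critical point in that direction and runs off to infinity.

diverges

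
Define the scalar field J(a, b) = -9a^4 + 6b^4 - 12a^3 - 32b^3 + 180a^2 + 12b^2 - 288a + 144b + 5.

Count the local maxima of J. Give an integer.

J separates as a function of a plus a function of b, so ∇J=0 decouples.
∂J/∂a = -36(a - 2)(a - 1)(a + 4) = 0 at a ∈ {-4, 1, 2}; ∂J/∂b = 24(b - 3)(b - 2)(b + 1) = 0 at b ∈ {-1, 2, 3}.
The Hessian is diagonal: diag(J_aa, J_bb). Second derivatives: J_aa(-4)=-1080, J_aa(1)=180, J_aa(2)=-216; J_bb(-1)=288, J_bb(2)=-72, J_bb(3)=96.
Local maxima occur where both diagonal entries negative: (-4, 2), (2, 2). Count: 2.

2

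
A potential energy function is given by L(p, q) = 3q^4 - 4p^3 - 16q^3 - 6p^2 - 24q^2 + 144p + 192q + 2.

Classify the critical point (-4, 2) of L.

The mixed partial ∂²L/∂p∂q is 0, so the Hessian at any point is diag(L_pp, L_qq) = diag(-12(2p + 1), 12(3q^2 - 8q - 4)).
At (-4, 2): H = diag(84, -96).
The eigenvalues have opposite signs, so H is indefinite: a saddle point.

saddle point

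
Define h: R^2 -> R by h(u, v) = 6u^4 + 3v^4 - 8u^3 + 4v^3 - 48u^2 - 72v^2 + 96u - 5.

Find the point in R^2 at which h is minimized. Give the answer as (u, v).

h(u,v) separates as P(u) + Q(v) − 5, so its minimum is min P + min Q − 5.
P'(u) = 24(u - 2)(u - 1)(u + 2) vanishes at u ∈ {-2, 1, 2}; Q'(v) = 12v(v - 3)(v + 4) vanishes at v ∈ {-4, 0, 3}.
Local minima of P (where P''>0): P(-2)=-224, P(2)=32. Local minima of Q: Q(-4)=-640, Q(3)=-297.
So the global minimum of h is P(-2) + Q(-4) − 5 = -224 − 640 − 5 = -869, attained at (-2, -4).

(-2, -4)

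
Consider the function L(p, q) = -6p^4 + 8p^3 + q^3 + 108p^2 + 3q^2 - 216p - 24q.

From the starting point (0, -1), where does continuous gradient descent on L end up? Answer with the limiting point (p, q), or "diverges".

L is separable, so gradient descent decouples: p follows -∂L/∂p, q follows -∂L/∂q.
∂L/∂p = -24(p - 3)(p - 1)(p + 3); at p=0 this is -216, so p increases.
∂L/∂q = 3(q - 2)(q + 4); at q=-1 this is -27, so q increases.
p converges to its nearest critical value 1 (a local min of the p-part); q converges to 2. The iterate converges to (1, 2).

(1, 2)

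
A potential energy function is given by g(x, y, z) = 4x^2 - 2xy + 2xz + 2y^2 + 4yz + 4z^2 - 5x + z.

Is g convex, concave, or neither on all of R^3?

g is quadratic, so its Hessian is the constant matrix H = [[8, -2, 2], [-2, 4, 4], [2, 4, 8]].
Leading principal minors: 8, 28, 48.
All positive ⇒ H ≻ 0 ⇒ convex.

convex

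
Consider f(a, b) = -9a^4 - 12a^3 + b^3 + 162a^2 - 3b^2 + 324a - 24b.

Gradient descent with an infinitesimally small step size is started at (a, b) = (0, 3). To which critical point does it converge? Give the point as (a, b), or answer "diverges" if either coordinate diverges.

(-1, 4)

f is separable, so gradient descent decouples: a follows -∂f/∂a, b follows -∂f/∂b.
∂f/∂a = -36(a - 3)(a + 1)(a + 3); at a=0 this is 324, so a decreases.
∂f/∂b = 3(b - 4)(b + 2); at b=3 this is -15, so b increases.
a converges to its nearest critical value -1 (a local min of the a-part); b converges to 4. The iterate converges to (-1, 4).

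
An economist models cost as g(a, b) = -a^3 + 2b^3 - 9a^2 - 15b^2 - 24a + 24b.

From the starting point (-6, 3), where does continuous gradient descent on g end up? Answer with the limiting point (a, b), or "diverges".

g is separable, so gradient descent decouples: a follows -∂g/∂a, b follows -∂g/∂b.
∂g/∂a = -3(a + 2)(a + 4); at a=-6 this is -24, so a increases.
∂g/∂b = 6(b - 4)(b - 1); at b=3 this is -12, so b increases.
a converges to its nearest critical value -4 (a local min of the a-part); b converges to 4. The iterate converges to (-4, 4).

(-4, 4)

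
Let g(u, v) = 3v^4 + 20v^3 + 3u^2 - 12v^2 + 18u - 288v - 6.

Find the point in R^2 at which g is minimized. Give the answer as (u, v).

g(u,v) separates as P(u) + Q(v) − 6, so its minimum is min P + min Q − 6.
P'(u) = 6u + 18 vanishes at u ∈ {-3}; Q'(v) = 12(v - 2)(v + 3)(v + 4) vanishes at v ∈ {-4, -3, 2}.
Local minima of P (where P''>0): P(-3)=-27. Local minima of Q: Q(-4)=448, Q(2)=-416.
So the global minimum of g is P(-3) + Q(2) − 6 = -27 − 416 − 6 = -449, attained at (-3, 2).

(-3, 2)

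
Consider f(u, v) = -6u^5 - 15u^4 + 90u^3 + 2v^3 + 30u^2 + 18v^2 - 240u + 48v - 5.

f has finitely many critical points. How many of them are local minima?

f separates as a function of u plus a function of v, so ∇f=0 decouples.
∂f/∂u = -30(u - 2)(u - 1)(u + 1)(u + 4) = 0 at u ∈ {-4, -1, 1, 2}; ∂f/∂v = 6(v + 2)(v + 4) = 0 at v ∈ {-4, -2}.
The Hessian is diagonal: diag(f_uu, f_vv). Second derivatives: f_uu(-4)=2700, f_uu(-1)=-540, f_uu(1)=300, f_uu(2)=-540; f_vv(-4)=-12, f_vv(-2)=12.
Local minima occur where both diagonal entries positive: (-4, -2), (1, -2). Count: 2.

2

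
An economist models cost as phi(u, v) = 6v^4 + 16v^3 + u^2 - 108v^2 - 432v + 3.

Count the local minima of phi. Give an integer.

2

phi separates as a function of u plus a function of v, so ∇phi=0 decouples.
∂phi/∂u = 2u = 0 at u ∈ {0}; ∂phi/∂v = 24(v - 3)(v + 2)(v + 3) = 0 at v ∈ {-3, -2, 3}.
The Hessian is diagonal: diag(phi_uu, phi_vv). Second derivatives: phi_uu(0)=2; phi_vv(-3)=144, phi_vv(-2)=-120, phi_vv(3)=720.
Local minima occur where both diagonal entries positive: (0, -3), (0, 3). Count: 2.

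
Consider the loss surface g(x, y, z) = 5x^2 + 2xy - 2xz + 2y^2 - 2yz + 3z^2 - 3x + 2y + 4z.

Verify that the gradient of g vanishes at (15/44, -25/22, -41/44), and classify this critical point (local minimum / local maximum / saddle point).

∇g = (10x + 2y - 2z - 3, 2x + 4y - 2z + 2, -2x - 2y + 6z + 4); substituting (15/44, -25/22, -41/44) gives ∇g = (0, 0, 0), so (15/44, -25/22, -41/44) is indeed a critical point.
The Hessian is constant: H = [[10, 2, -2], [2, 4, -2], [-2, -2, 6]].
Leading principal minors: Δ₁ = 10, Δ₂ = 36, Δ₃ = 176.
All leading minors are positive, so H is positive definite: a local minimum.

local minimum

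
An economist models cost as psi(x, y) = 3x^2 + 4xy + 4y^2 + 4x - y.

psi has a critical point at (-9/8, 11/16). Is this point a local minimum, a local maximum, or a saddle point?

local minimum

The Hessian of psi is constant: H = [[6, 4], [4, 8]].
det(H) = 6·8 − 4² = 32.
det(H) > 0 and tr(H) = 14 > 0, so H is positive definite and the point is a local minimum.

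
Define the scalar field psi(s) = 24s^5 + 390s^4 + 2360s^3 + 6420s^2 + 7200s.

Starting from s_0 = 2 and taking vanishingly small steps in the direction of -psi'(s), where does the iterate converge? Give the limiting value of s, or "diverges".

psi'(s) = 120(s + 1)(s + 3)(s + 4)(s + 5), so psi'(2) = 75600.
Gradient descent moves in the -psi' direction, i.e. s is decreasing.
The nearest critical point in that direction is s = -1, where psi'' = 2880 > 0 (a local minimum). The iterate converges there.

-1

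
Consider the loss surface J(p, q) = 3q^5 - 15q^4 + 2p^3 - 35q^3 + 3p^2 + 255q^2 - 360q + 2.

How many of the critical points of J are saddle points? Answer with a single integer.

J separates as a function of p plus a function of q, so ∇J=0 decouples.
∂J/∂p = 6p(p + 1) = 0 at p ∈ {-1, 0}; ∂J/∂q = 15(q - 4)(q - 2)(q - 1)(q + 3) = 0 at q ∈ {-3, 1, 2, 4}.
The Hessian is diagonal: diag(J_pp, J_qq). Second derivatives: J_pp(-1)=-6, J_pp(0)=6; J_qq(-3)=-2100, J_qq(1)=180, J_qq(2)=-150, J_qq(4)=630.
Saddle points occur where the two diagonal entries have opposite signs: (-1, 1), (-1, 4), (0, -3), (0, 2). Count: 4.

4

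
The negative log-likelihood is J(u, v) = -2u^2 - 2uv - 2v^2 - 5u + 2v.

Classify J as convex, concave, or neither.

concave

J is quadratic, so its Hessian is the constant matrix H = [[-4, -2], [-2, -4]].
det(H) = 12, tr(H) = -8.
det(H) > 0 and tr(H) < 0, so H is negative definite everywhere: concave.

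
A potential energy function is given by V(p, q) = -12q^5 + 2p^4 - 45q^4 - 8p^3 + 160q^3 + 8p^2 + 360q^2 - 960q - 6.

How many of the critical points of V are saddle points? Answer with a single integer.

6

V separates as a function of p plus a function of q, so ∇V=0 decouples.
∂V/∂p = 8p(p - 2)(p - 1) = 0 at p ∈ {0, 1, 2}; ∂V/∂q = -60(q - 2)(q - 1)(q + 2)(q + 4) = 0 at q ∈ {-4, -2, 1, 2}.
The Hessian is diagonal: diag(V_pp, V_qq). Second derivatives: V_pp(0)=16, V_pp(1)=-8, V_pp(2)=16; V_qq(-4)=3600, V_qq(-2)=-1440, V_qq(1)=900, V_qq(2)=-1440.
Saddle points occur where the two diagonal entries have opposite signs: (0, -2), (0, 2), (1, -4), (1, 1), (2, -2), (2, 2). Count: 6.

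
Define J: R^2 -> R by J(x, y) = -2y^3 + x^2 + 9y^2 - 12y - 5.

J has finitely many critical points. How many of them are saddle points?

1

J separates as a function of x plus a function of y, so ∇J=0 decouples.
∂J/∂x = 2x = 0 at x ∈ {0}; ∂J/∂y = -6(y - 2)(y - 1) = 0 at y ∈ {1, 2}.
The Hessian is diagonal: diag(J_xx, J_yy). Second derivatives: J_xx(0)=2; J_yy(1)=6, J_yy(2)=-6.
Saddle points occur where the two diagonal entries have opposite signs: (0, 2). Count: 1.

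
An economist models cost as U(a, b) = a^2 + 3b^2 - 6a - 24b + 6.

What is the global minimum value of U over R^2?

-51

U(a,b) separates as P(a) + Q(b) + 6, so its minimum is min P + min Q + 6.
P'(a) = 2a - 6 vanishes at a ∈ {3}; Q'(b) = 6b - 24 vanishes at b ∈ {4}.
Local minima of P (where P''>0): P(3)=-9. Local minima of Q: Q(4)=-48.
So the global minimum of U is P(3) + Q(4) + 6 = -9 − 48 + 6 = -51, attained at (3, 4).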